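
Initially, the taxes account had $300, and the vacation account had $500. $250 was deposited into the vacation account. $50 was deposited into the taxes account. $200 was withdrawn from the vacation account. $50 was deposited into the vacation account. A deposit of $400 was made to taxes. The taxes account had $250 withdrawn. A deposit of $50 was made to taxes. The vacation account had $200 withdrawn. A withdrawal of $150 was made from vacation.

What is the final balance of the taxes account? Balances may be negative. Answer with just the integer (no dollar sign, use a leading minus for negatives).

Tracking account balances step by step:
Start: taxes=300, vacation=500
Event 1 (deposit 250 to vacation): vacation: 500 + 250 = 750. Balances: taxes=300, vacation=750
Event 2 (deposit 50 to taxes): taxes: 300 + 50 = 350. Balances: taxes=350, vacation=750
Event 3 (withdraw 200 from vacation): vacation: 750 - 200 = 550. Balances: taxes=350, vacation=550
Event 4 (deposit 50 to vacation): vacation: 550 + 50 = 600. Balances: taxes=350, vacation=600
Event 5 (deposit 400 to taxes): taxes: 350 + 400 = 750. Balances: taxes=750, vacation=600
Event 6 (withdraw 250 from taxes): taxes: 750 - 250 = 500. Balances: taxes=500, vacation=600
Event 7 (deposit 50 to taxes): taxes: 500 + 50 = 550. Balances: taxes=550, vacation=600
Event 8 (withdraw 200 from vacation): vacation: 600 - 200 = 400. Balances: taxes=550, vacation=400
Event 9 (withdraw 150 from vacation): vacation: 400 - 150 = 250. Balances: taxes=550, vacation=250

Final balance of taxes: 550

Answer: 550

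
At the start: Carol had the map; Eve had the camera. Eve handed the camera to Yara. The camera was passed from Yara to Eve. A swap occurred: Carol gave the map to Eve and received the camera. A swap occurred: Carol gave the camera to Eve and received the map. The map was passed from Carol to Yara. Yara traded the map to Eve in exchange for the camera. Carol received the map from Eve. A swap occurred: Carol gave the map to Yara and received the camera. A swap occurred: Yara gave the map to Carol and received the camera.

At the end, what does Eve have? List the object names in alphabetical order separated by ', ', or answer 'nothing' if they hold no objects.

Answer: nothing

Derivation:
Tracking all object holders:
Start: map:Carol, camera:Eve
Event 1 (give camera: Eve -> Yara). State: map:Carol, camera:Yara
Event 2 (give camera: Yara -> Eve). State: map:Carol, camera:Eve
Event 3 (swap map<->camera: now map:Eve, camera:Carol). State: map:Eve, camera:Carol
Event 4 (swap camera<->map: now camera:Eve, map:Carol). State: map:Carol, camera:Eve
Event 5 (give map: Carol -> Yara). State: map:Yara, camera:Eve
Event 6 (swap map<->camera: now map:Eve, camera:Yara). State: map:Eve, camera:Yara
Event 7 (give map: Eve -> Carol). State: map:Carol, camera:Yara
Event 8 (swap map<->camera: now map:Yara, camera:Carol). State: map:Yara, camera:Carol
Event 9 (swap map<->camera: now map:Carol, camera:Yara). State: map:Carol, camera:Yara

Final state: map:Carol, camera:Yara
Eve holds: (nothing).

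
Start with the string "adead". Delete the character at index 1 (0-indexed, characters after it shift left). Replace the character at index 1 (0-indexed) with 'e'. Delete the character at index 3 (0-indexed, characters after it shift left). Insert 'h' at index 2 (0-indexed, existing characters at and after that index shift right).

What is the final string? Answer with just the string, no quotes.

Applying each edit step by step:
Start: "adead"
Op 1 (delete idx 1 = 'd'): "adead" -> "aead"
Op 2 (replace idx 1: 'e' -> 'e'): "aead" -> "aead"
Op 3 (delete idx 3 = 'd'): "aead" -> "aea"
Op 4 (insert 'h' at idx 2): "aea" -> "aeha"

Answer: aeha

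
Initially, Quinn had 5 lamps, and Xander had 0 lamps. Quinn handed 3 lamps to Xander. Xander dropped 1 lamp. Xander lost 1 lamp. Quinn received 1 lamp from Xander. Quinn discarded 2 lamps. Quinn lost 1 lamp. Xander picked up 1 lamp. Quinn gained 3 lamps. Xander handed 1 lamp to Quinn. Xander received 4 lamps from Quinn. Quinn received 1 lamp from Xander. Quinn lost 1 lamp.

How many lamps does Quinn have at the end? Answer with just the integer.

Answer: 0

Derivation:
Tracking counts step by step:
Start: Quinn=5, Xander=0
Event 1 (Quinn -> Xander, 3): Quinn: 5 -> 2, Xander: 0 -> 3. State: Quinn=2, Xander=3
Event 2 (Xander -1): Xander: 3 -> 2. State: Quinn=2, Xander=2
Event 3 (Xander -1): Xander: 2 -> 1. State: Quinn=2, Xander=1
Event 4 (Xander -> Quinn, 1): Xander: 1 -> 0, Quinn: 2 -> 3. State: Quinn=3, Xander=0
Event 5 (Quinn -2): Quinn: 3 -> 1. State: Quinn=1, Xander=0
Event 6 (Quinn -1): Quinn: 1 -> 0. State: Quinn=0, Xander=0
Event 7 (Xander +1): Xander: 0 -> 1. State: Quinn=0, Xander=1
Event 8 (Quinn +3): Quinn: 0 -> 3. State: Quinn=3, Xander=1
Event 9 (Xander -> Quinn, 1): Xander: 1 -> 0, Quinn: 3 -> 4. State: Quinn=4, Xander=0
Event 10 (Quinn -> Xander, 4): Quinn: 4 -> 0, Xander: 0 -> 4. State: Quinn=0, Xander=4
Event 11 (Xander -> Quinn, 1): Xander: 4 -> 3, Quinn: 0 -> 1. State: Quinn=1, Xander=3
Event 12 (Quinn -1): Quinn: 1 -> 0. State: Quinn=0, Xander=3

Quinn's final count: 0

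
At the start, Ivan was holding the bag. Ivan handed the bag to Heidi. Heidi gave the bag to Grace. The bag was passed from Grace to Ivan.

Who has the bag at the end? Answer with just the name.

Answer: Ivan

Derivation:
Tracking the bag through each event:
Start: Ivan has the bag.
After event 1: Heidi has the bag.
After event 2: Grace has the bag.
After event 3: Ivan has the bag.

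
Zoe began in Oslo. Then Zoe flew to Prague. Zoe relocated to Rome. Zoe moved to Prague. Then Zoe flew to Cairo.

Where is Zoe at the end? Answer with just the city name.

Tracking Zoe's location:
Start: Zoe is in Oslo.
After move 1: Oslo -> Prague. Zoe is in Prague.
After move 2: Prague -> Rome. Zoe is in Rome.
After move 3: Rome -> Prague. Zoe is in Prague.
After move 4: Prague -> Cairo. Zoe is in Cairo.

Answer: Cairo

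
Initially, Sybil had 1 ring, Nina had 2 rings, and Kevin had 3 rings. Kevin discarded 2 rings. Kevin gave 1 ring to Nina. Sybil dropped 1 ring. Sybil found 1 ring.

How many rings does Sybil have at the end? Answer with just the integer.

Tracking counts step by step:
Start: Sybil=1, Nina=2, Kevin=3
Event 1 (Kevin -2): Kevin: 3 -> 1. State: Sybil=1, Nina=2, Kevin=1
Event 2 (Kevin -> Nina, 1): Kevin: 1 -> 0, Nina: 2 -> 3. State: Sybil=1, Nina=3, Kevin=0
Event 3 (Sybil -1): Sybil: 1 -> 0. State: Sybil=0, Nina=3, Kevin=0
Event 4 (Sybil +1): Sybil: 0 -> 1. State: Sybil=1, Nina=3, Kevin=0

Sybil's final count: 1

Answer: 1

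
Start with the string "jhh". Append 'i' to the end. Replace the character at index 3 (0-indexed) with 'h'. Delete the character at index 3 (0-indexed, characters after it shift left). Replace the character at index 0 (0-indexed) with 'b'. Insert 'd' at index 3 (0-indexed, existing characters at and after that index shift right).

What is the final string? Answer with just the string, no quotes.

Answer: bhhd

Derivation:
Applying each edit step by step:
Start: "jhh"
Op 1 (append 'i'): "jhh" -> "jhhi"
Op 2 (replace idx 3: 'i' -> 'h'): "jhhi" -> "jhhh"
Op 3 (delete idx 3 = 'h'): "jhhh" -> "jhh"
Op 4 (replace idx 0: 'j' -> 'b'): "jhh" -> "bhh"
Op 5 (insert 'd' at idx 3): "bhh" -> "bhhd"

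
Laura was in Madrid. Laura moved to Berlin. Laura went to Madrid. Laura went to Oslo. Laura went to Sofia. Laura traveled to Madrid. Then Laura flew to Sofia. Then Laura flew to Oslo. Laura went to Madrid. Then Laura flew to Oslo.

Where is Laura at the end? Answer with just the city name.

Tracking Laura's location:
Start: Laura is in Madrid.
After move 1: Madrid -> Berlin. Laura is in Berlin.
After move 2: Berlin -> Madrid. Laura is in Madrid.
After move 3: Madrid -> Oslo. Laura is in Oslo.
After move 4: Oslo -> Sofia. Laura is in Sofia.
After move 5: Sofia -> Madrid. Laura is in Madrid.
After move 6: Madrid -> Sofia. Laura is in Sofia.
After move 7: Sofia -> Oslo. Laura is in Oslo.
After move 8: Oslo -> Madrid. Laura is in Madrid.
After move 9: Madrid -> Oslo. Laura is in Oslo.

Answer: Oslo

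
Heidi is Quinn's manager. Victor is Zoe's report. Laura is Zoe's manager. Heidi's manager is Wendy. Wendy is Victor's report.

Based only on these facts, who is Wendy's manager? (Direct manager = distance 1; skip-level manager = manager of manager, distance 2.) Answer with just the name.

Answer: Victor

Derivation:
Reconstructing the manager chain from the given facts:
  Laura -> Zoe -> Victor -> Wendy -> Heidi -> Quinn
(each arrow means 'manager of the next')
Positions in the chain (0 = top):
  position of Laura: 0
  position of Zoe: 1
  position of Victor: 2
  position of Wendy: 3
  position of Heidi: 4
  position of Quinn: 5

Wendy is at position 3; the manager is 1 step up the chain, i.e. position 2: Victor.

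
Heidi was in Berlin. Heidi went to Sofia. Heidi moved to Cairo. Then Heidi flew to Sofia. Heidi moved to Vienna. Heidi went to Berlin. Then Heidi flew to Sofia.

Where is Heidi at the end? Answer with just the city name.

Tracking Heidi's location:
Start: Heidi is in Berlin.
After move 1: Berlin -> Sofia. Heidi is in Sofia.
After move 2: Sofia -> Cairo. Heidi is in Cairo.
After move 3: Cairo -> Sofia. Heidi is in Sofia.
After move 4: Sofia -> Vienna. Heidi is in Vienna.
After move 5: Vienna -> Berlin. Heidi is in Berlin.
After move 6: Berlin -> Sofia. Heidi is in Sofia.

Answer: Sofia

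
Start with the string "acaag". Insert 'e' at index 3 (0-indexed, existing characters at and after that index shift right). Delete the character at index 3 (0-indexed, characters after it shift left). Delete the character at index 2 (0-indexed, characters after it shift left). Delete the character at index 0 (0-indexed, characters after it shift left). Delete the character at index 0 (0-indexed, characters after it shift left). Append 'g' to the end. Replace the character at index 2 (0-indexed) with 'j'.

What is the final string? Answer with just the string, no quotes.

Answer: agj

Derivation:
Applying each edit step by step:
Start: "acaag"
Op 1 (insert 'e' at idx 3): "acaag" -> "acaeag"
Op 2 (delete idx 3 = 'e'): "acaeag" -> "acaag"
Op 3 (delete idx 2 = 'a'): "acaag" -> "acag"
Op 4 (delete idx 0 = 'a'): "acag" -> "cag"
Op 5 (delete idx 0 = 'c'): "cag" -> "ag"
Op 6 (append 'g'): "ag" -> "agg"
Op 7 (replace idx 2: 'g' -> 'j'): "agg" -> "agj"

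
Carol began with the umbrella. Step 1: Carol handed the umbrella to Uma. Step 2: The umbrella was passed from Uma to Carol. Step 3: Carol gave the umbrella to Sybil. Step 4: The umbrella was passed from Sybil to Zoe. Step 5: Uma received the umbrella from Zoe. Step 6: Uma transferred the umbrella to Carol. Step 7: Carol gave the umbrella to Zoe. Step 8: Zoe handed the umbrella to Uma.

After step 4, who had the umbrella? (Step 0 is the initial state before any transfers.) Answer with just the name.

Tracking the umbrella holder through step 4:
After step 0 (start): Carol
After step 1: Uma
After step 2: Carol
After step 3: Sybil
After step 4: Zoe

At step 4, the holder is Zoe.

Answer: Zoe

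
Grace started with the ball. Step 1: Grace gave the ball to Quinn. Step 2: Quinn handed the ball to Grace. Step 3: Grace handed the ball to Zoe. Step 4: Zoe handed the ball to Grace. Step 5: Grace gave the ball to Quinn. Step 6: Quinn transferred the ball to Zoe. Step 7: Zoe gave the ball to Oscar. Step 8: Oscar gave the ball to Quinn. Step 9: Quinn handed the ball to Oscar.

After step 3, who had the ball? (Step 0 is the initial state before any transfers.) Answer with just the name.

Tracking the ball holder through step 3:
After step 0 (start): Grace
After step 1: Quinn
After step 2: Grace
After step 3: Zoe

At step 3, the holder is Zoe.

Answer: Zoe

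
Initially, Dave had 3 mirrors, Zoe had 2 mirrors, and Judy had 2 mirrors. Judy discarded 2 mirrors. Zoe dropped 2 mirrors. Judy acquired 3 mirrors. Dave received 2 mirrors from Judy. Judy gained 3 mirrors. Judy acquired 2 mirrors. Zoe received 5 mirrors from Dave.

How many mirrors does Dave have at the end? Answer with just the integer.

Answer: 0

Derivation:
Tracking counts step by step:
Start: Dave=3, Zoe=2, Judy=2
Event 1 (Judy -2): Judy: 2 -> 0. State: Dave=3, Zoe=2, Judy=0
Event 2 (Zoe -2): Zoe: 2 -> 0. State: Dave=3, Zoe=0, Judy=0
Event 3 (Judy +3): Judy: 0 -> 3. State: Dave=3, Zoe=0, Judy=3
Event 4 (Judy -> Dave, 2): Judy: 3 -> 1, Dave: 3 -> 5. State: Dave=5, Zoe=0, Judy=1
Event 5 (Judy +3): Judy: 1 -> 4. State: Dave=5, Zoe=0, Judy=4
Event 6 (Judy +2): Judy: 4 -> 6. State: Dave=5, Zoe=0, Judy=6
Event 7 (Dave -> Zoe, 5): Dave: 5 -> 0, Zoe: 0 -> 5. State: Dave=0, Zoe=5, Judy=6

Dave's final count: 0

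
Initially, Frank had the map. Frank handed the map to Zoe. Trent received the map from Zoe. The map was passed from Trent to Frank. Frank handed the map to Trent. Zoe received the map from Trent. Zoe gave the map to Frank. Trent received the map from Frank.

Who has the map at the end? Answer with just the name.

Tracking the map through each event:
Start: Frank has the map.
After event 1: Zoe has the map.
After event 2: Trent has the map.
After event 3: Frank has the map.
After event 4: Trent has the map.
After event 5: Zoe has the map.
After event 6: Frank has the map.
After event 7: Trent has the map.

Answer: Trent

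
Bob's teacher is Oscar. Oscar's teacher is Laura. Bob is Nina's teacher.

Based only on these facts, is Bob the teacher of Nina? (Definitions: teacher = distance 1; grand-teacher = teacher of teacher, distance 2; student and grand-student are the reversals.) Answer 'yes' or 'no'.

Answer: yes

Derivation:
Reconstructing the teacher chain from the given facts:
  Laura -> Oscar -> Bob -> Nina
(each arrow means 'teacher of the next')
Positions in the chain (0 = top):
  position of Laura: 0
  position of Oscar: 1
  position of Bob: 2
  position of Nina: 3

Bob is at position 2, Nina is at position 3; signed distance (j - i) = 1.
'teacher' requires j - i = 1. Actual distance is 1, so the relation HOLDS.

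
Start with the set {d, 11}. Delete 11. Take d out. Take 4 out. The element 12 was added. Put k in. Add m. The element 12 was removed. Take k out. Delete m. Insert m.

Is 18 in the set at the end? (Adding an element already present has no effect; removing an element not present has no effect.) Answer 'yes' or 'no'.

Answer: no

Derivation:
Tracking the set through each operation:
Start: {11, d}
Event 1 (remove 11): removed. Set: {d}
Event 2 (remove d): removed. Set: {}
Event 3 (remove 4): not present, no change. Set: {}
Event 4 (add 12): added. Set: {12}
Event 5 (add k): added. Set: {12, k}
Event 6 (add m): added. Set: {12, k, m}
Event 7 (remove 12): removed. Set: {k, m}
Event 8 (remove k): removed. Set: {m}
Event 9 (remove m): removed. Set: {}
Event 10 (add m): added. Set: {m}

Final set: {m} (size 1)
18 is NOT in the final set.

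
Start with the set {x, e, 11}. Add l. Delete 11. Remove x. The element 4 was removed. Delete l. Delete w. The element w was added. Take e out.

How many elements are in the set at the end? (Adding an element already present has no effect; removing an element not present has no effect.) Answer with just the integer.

Tracking the set through each operation:
Start: {11, e, x}
Event 1 (add l): added. Set: {11, e, l, x}
Event 2 (remove 11): removed. Set: {e, l, x}
Event 3 (remove x): removed. Set: {e, l}
Event 4 (remove 4): not present, no change. Set: {e, l}
Event 5 (remove l): removed. Set: {e}
Event 6 (remove w): not present, no change. Set: {e}
Event 7 (add w): added. Set: {e, w}
Event 8 (remove e): removed. Set: {w}

Final set: {w} (size 1)

Answer: 1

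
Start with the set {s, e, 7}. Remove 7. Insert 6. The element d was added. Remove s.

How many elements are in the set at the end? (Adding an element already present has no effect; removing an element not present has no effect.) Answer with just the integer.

Tracking the set through each operation:
Start: {7, e, s}
Event 1 (remove 7): removed. Set: {e, s}
Event 2 (add 6): added. Set: {6, e, s}
Event 3 (add d): added. Set: {6, d, e, s}
Event 4 (remove s): removed. Set: {6, d, e}

Final set: {6, d, e} (size 3)

Answer: 3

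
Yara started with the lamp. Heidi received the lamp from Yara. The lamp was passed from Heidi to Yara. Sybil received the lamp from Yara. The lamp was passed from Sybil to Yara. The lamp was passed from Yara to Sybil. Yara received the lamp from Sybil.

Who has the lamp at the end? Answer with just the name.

Answer: Yara

Derivation:
Tracking the lamp through each event:
Start: Yara has the lamp.
After event 1: Heidi has the lamp.
After event 2: Yara has the lamp.
After event 3: Sybil has the lamp.
After event 4: Yara has the lamp.
After event 5: Sybil has the lamp.
After event 6: Yara has the lamp.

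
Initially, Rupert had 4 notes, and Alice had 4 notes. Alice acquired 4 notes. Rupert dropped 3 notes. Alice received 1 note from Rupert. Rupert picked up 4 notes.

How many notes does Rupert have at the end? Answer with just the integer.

Tracking counts step by step:
Start: Rupert=4, Alice=4
Event 1 (Alice +4): Alice: 4 -> 8. State: Rupert=4, Alice=8
Event 2 (Rupert -3): Rupert: 4 -> 1. State: Rupert=1, Alice=8
Event 3 (Rupert -> Alice, 1): Rupert: 1 -> 0, Alice: 8 -> 9. State: Rupert=0, Alice=9
Event 4 (Rupert +4): Rupert: 0 -> 4. State: Rupert=4, Alice=9

Rupert's final count: 4

Answer: 4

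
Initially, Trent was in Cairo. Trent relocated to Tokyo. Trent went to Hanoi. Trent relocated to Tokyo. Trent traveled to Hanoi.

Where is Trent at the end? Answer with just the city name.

Answer: Hanoi

Derivation:
Tracking Trent's location:
Start: Trent is in Cairo.
After move 1: Cairo -> Tokyo. Trent is in Tokyo.
After move 2: Tokyo -> Hanoi. Trent is in Hanoi.
After move 3: Hanoi -> Tokyo. Trent is in Tokyo.
After move 4: Tokyo -> Hanoi. Trent is in Hanoi.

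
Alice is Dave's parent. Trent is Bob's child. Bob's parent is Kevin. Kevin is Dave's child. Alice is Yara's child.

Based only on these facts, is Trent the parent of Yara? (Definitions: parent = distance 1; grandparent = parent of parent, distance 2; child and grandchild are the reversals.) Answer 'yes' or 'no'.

Reconstructing the parent chain from the given facts:
  Yara -> Alice -> Dave -> Kevin -> Bob -> Trent
(each arrow means 'parent of the next')
Positions in the chain (0 = top):
  position of Yara: 0
  position of Alice: 1
  position of Dave: 2
  position of Kevin: 3
  position of Bob: 4
  position of Trent: 5

Trent is at position 5, Yara is at position 0; signed distance (j - i) = -5.
'parent' requires j - i = 1. Actual distance is -5, so the relation does NOT hold.

Answer: no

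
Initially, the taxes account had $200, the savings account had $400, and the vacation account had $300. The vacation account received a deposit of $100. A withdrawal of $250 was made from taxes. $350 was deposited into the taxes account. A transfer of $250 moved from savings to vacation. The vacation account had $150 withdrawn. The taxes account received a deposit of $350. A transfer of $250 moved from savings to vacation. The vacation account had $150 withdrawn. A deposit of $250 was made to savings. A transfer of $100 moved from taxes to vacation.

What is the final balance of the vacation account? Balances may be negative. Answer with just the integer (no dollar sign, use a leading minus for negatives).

Tracking account balances step by step:
Start: taxes=200, savings=400, vacation=300
Event 1 (deposit 100 to vacation): vacation: 300 + 100 = 400. Balances: taxes=200, savings=400, vacation=400
Event 2 (withdraw 250 from taxes): taxes: 200 - 250 = -50. Balances: taxes=-50, savings=400, vacation=400
Event 3 (deposit 350 to taxes): taxes: -50 + 350 = 300. Balances: taxes=300, savings=400, vacation=400
Event 4 (transfer 250 savings -> vacation): savings: 400 - 250 = 150, vacation: 400 + 250 = 650. Balances: taxes=300, savings=150, vacation=650
Event 5 (withdraw 150 from vacation): vacation: 650 - 150 = 500. Balances: taxes=300, savings=150, vacation=500
Event 6 (deposit 350 to taxes): taxes: 300 + 350 = 650. Balances: taxes=650, savings=150, vacation=500
Event 7 (transfer 250 savings -> vacation): savings: 150 - 250 = -100, vacation: 500 + 250 = 750. Balances: taxes=650, savings=-100, vacation=750
Event 8 (withdraw 150 from vacation): vacation: 750 - 150 = 600. Balances: taxes=650, savings=-100, vacation=600
Event 9 (deposit 250 to savings): savings: -100 + 250 = 150. Balances: taxes=650, savings=150, vacation=600
Event 10 (transfer 100 taxes -> vacation): taxes: 650 - 100 = 550, vacation: 600 + 100 = 700. Balances: taxes=550, savings=150, vacation=700

Final balance of vacation: 700

Answer: 700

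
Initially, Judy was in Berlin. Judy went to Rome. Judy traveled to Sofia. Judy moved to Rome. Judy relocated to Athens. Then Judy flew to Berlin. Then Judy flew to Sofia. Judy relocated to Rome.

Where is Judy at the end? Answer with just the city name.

Tracking Judy's location:
Start: Judy is in Berlin.
After move 1: Berlin -> Rome. Judy is in Rome.
After move 2: Rome -> Sofia. Judy is in Sofia.
After move 3: Sofia -> Rome. Judy is in Rome.
After move 4: Rome -> Athens. Judy is in Athens.
After move 5: Athens -> Berlin. Judy is in Berlin.
After move 6: Berlin -> Sofia. Judy is in Sofia.
After move 7: Sofia -> Rome. Judy is in Rome.

Answer: Rome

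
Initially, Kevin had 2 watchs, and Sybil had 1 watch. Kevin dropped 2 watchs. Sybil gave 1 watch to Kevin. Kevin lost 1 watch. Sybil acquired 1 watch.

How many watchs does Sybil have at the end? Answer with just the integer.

Answer: 1

Derivation:
Tracking counts step by step:
Start: Kevin=2, Sybil=1
Event 1 (Kevin -2): Kevin: 2 -> 0. State: Kevin=0, Sybil=1
Event 2 (Sybil -> Kevin, 1): Sybil: 1 -> 0, Kevin: 0 -> 1. State: Kevin=1, Sybil=0
Event 3 (Kevin -1): Kevin: 1 -> 0. State: Kevin=0, Sybil=0
Event 4 (Sybil +1): Sybil: 0 -> 1. State: Kevin=0, Sybil=1

Sybil's final count: 1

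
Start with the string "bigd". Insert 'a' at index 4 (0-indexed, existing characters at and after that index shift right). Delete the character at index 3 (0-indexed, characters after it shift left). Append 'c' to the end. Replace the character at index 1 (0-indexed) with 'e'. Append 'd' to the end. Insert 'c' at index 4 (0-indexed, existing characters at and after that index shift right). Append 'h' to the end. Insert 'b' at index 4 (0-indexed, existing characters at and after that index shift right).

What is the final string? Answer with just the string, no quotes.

Answer: begabccdh

Derivation:
Applying each edit step by step:
Start: "bigd"
Op 1 (insert 'a' at idx 4): "bigd" -> "bigda"
Op 2 (delete idx 3 = 'd'): "bigda" -> "biga"
Op 3 (append 'c'): "biga" -> "bigac"
Op 4 (replace idx 1: 'i' -> 'e'): "bigac" -> "begac"
Op 5 (append 'd'): "begac" -> "begacd"
Op 6 (insert 'c' at idx 4): "begacd" -> "begaccd"
Op 7 (append 'h'): "begaccd" -> "begaccdh"
Op 8 (insert 'b' at idx 4): "begaccdh" -> "begabccdh"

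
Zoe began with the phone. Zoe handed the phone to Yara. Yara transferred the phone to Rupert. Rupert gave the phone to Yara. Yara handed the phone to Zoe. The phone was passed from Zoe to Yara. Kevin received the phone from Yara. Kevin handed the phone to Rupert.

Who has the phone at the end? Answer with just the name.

Tracking the phone through each event:
Start: Zoe has the phone.
After event 1: Yara has the phone.
After event 2: Rupert has the phone.
After event 3: Yara has the phone.
After event 4: Zoe has the phone.
After event 5: Yara has the phone.
After event 6: Kevin has the phone.
After event 7: Rupert has the phone.

Answer: Rupert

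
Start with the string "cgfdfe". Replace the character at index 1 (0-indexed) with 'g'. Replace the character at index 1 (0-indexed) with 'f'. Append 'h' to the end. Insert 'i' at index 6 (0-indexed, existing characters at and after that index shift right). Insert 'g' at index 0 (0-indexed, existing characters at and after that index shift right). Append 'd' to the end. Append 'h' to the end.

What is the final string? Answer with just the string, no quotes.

Applying each edit step by step:
Start: "cgfdfe"
Op 1 (replace idx 1: 'g' -> 'g'): "cgfdfe" -> "cgfdfe"
Op 2 (replace idx 1: 'g' -> 'f'): "cgfdfe" -> "cffdfe"
Op 3 (append 'h'): "cffdfe" -> "cffdfeh"
Op 4 (insert 'i' at idx 6): "cffdfeh" -> "cffdfeih"
Op 5 (insert 'g' at idx 0): "cffdfeih" -> "gcffdfeih"
Op 6 (append 'd'): "gcffdfeih" -> "gcffdfeihd"
Op 7 (append 'h'): "gcffdfeihd" -> "gcffdfeihdh"

Answer: gcffdfeihdh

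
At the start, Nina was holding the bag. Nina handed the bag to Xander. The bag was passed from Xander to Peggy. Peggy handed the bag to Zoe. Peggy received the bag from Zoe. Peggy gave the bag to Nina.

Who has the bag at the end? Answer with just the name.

Tracking the bag through each event:
Start: Nina has the bag.
After event 1: Xander has the bag.
After event 2: Peggy has the bag.
After event 3: Zoe has the bag.
After event 4: Peggy has the bag.
After event 5: Nina has the bag.

Answer: Nina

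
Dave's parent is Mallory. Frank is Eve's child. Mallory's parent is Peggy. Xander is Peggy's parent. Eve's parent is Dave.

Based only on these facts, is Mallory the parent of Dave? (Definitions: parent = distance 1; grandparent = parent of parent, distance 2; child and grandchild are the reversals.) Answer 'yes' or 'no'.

Answer: yes

Derivation:
Reconstructing the parent chain from the given facts:
  Xander -> Peggy -> Mallory -> Dave -> Eve -> Frank
(each arrow means 'parent of the next')
Positions in the chain (0 = top):
  position of Xander: 0
  position of Peggy: 1
  position of Mallory: 2
  position of Dave: 3
  position of Eve: 4
  position of Frank: 5

Mallory is at position 2, Dave is at position 3; signed distance (j - i) = 1.
'parent' requires j - i = 1. Actual distance is 1, so the relation HOLDS.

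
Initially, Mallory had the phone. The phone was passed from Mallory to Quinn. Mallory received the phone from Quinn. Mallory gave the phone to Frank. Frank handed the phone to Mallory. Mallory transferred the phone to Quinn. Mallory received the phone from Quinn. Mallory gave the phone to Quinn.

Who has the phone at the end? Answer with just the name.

Answer: Quinn

Derivation:
Tracking the phone through each event:
Start: Mallory has the phone.
After event 1: Quinn has the phone.
After event 2: Mallory has the phone.
After event 3: Frank has the phone.
After event 4: Mallory has the phone.
After event 5: Quinn has the phone.
After event 6: Mallory has the phone.
After event 7: Quinn has the phone.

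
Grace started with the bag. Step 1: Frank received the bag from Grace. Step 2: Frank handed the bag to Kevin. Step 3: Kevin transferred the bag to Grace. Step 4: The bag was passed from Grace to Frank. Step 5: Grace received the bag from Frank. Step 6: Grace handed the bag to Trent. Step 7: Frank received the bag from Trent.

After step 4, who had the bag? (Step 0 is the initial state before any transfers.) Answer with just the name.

Tracking the bag holder through step 4:
After step 0 (start): Grace
After step 1: Frank
After step 2: Kevin
After step 3: Grace
After step 4: Frank

At step 4, the holder is Frank.

Answer: Frank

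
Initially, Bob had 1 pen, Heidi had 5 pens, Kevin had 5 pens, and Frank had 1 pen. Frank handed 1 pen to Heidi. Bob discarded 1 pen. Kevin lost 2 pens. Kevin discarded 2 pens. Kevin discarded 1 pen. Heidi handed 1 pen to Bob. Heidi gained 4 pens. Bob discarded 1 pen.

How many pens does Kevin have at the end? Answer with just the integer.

Tracking counts step by step:
Start: Bob=1, Heidi=5, Kevin=5, Frank=1
Event 1 (Frank -> Heidi, 1): Frank: 1 -> 0, Heidi: 5 -> 6. State: Bob=1, Heidi=6, Kevin=5, Frank=0
Event 2 (Bob -1): Bob: 1 -> 0. State: Bob=0, Heidi=6, Kevin=5, Frank=0
Event 3 (Kevin -2): Kevin: 5 -> 3. State: Bob=0, Heidi=6, Kevin=3, Frank=0
Event 4 (Kevin -2): Kevin: 3 -> 1. State: Bob=0, Heidi=6, Kevin=1, Frank=0
Event 5 (Kevin -1): Kevin: 1 -> 0. State: Bob=0, Heidi=6, Kevin=0, Frank=0
Event 6 (Heidi -> Bob, 1): Heidi: 6 -> 5, Bob: 0 -> 1. State: Bob=1, Heidi=5, Kevin=0, Frank=0
Event 7 (Heidi +4): Heidi: 5 -> 9. State: Bob=1, Heidi=9, Kevin=0, Frank=0
Event 8 (Bob -1): Bob: 1 -> 0. State: Bob=0, Heidi=9, Kevin=0, Frank=0

Kevin's final count: 0

Answer: 0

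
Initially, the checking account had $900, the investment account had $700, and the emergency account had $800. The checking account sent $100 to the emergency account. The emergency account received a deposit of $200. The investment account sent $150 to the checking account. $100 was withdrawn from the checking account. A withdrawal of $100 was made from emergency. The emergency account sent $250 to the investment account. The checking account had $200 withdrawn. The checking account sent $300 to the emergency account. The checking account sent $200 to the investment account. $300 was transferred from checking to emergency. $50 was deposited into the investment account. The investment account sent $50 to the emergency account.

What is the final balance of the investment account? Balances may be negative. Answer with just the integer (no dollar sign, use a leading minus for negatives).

Answer: 1000

Derivation:
Tracking account balances step by step:
Start: checking=900, investment=700, emergency=800
Event 1 (transfer 100 checking -> emergency): checking: 900 - 100 = 800, emergency: 800 + 100 = 900. Balances: checking=800, investment=700, emergency=900
Event 2 (deposit 200 to emergency): emergency: 900 + 200 = 1100. Balances: checking=800, investment=700, emergency=1100
Event 3 (transfer 150 investment -> checking): investment: 700 - 150 = 550, checking: 800 + 150 = 950. Balances: checking=950, investment=550, emergency=1100
Event 4 (withdraw 100 from checking): checking: 950 - 100 = 850. Balances: checking=850, investment=550, emergency=1100
Event 5 (withdraw 100 from emergency): emergency: 1100 - 100 = 1000. Balances: checking=850, investment=550, emergency=1000
Event 6 (transfer 250 emergency -> investment): emergency: 1000 - 250 = 750, investment: 550 + 250 = 800. Balances: checking=850, investment=800, emergency=750
Event 7 (withdraw 200 from checking): checking: 850 - 200 = 650. Balances: checking=650, investment=800, emergency=750
Event 8 (transfer 300 checking -> emergency): checking: 650 - 300 = 350, emergency: 750 + 300 = 1050. Balances: checking=350, investment=800, emergency=1050
Event 9 (transfer 200 checking -> investment): checking: 350 - 200 = 150, investment: 800 + 200 = 1000. Balances: checking=150, investment=1000, emergency=1050
Event 10 (transfer 300 checking -> emergency): checking: 150 - 300 = -150, emergency: 1050 + 300 = 1350. Balances: checking=-150, investment=1000, emergency=1350
Event 11 (deposit 50 to investment): investment: 1000 + 50 = 1050. Balances: checking=-150, investment=1050, emergency=1350
Event 12 (transfer 50 investment -> emergency): investment: 1050 - 50 = 1000, emergency: 1350 + 50 = 1400. Balances: checking=-150, investment=1000, emergency=1400

Final balance of investment: 1000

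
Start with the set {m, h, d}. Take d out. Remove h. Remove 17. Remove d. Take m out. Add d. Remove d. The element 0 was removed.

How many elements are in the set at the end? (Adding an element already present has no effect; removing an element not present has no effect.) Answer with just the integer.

Answer: 0

Derivation:
Tracking the set through each operation:
Start: {d, h, m}
Event 1 (remove d): removed. Set: {h, m}
Event 2 (remove h): removed. Set: {m}
Event 3 (remove 17): not present, no change. Set: {m}
Event 4 (remove d): not present, no change. Set: {m}
Event 5 (remove m): removed. Set: {}
Event 6 (add d): added. Set: {d}
Event 7 (remove d): removed. Set: {}
Event 8 (remove 0): not present, no change. Set: {}

Final set: {} (size 0)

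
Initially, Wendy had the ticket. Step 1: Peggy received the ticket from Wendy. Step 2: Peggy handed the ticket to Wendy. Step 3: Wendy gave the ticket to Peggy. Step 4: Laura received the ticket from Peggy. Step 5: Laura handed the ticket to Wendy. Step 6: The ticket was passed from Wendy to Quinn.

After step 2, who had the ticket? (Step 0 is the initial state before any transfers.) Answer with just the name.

Tracking the ticket holder through step 2:
After step 0 (start): Wendy
After step 1: Peggy
After step 2: Wendy

At step 2, the holder is Wendy.

Answer: Wendy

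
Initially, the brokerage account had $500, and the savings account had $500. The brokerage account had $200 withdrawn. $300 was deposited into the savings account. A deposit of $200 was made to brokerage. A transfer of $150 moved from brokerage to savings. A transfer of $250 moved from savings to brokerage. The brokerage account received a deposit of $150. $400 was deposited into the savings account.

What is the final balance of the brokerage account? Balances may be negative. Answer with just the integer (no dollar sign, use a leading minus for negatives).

Tracking account balances step by step:
Start: brokerage=500, savings=500
Event 1 (withdraw 200 from brokerage): brokerage: 500 - 200 = 300. Balances: brokerage=300, savings=500
Event 2 (deposit 300 to savings): savings: 500 + 300 = 800. Balances: brokerage=300, savings=800
Event 3 (deposit 200 to brokerage): brokerage: 300 + 200 = 500. Balances: brokerage=500, savings=800
Event 4 (transfer 150 brokerage -> savings): brokerage: 500 - 150 = 350, savings: 800 + 150 = 950. Balances: brokerage=350, savings=950
Event 5 (transfer 250 savings -> brokerage): savings: 950 - 250 = 700, brokerage: 350 + 250 = 600. Balances: brokerage=600, savings=700
Event 6 (deposit 150 to brokerage): brokerage: 600 + 150 = 750. Balances: brokerage=750, savings=700
Event 7 (deposit 400 to savings): savings: 700 + 400 = 1100. Balances: brokerage=750, savings=1100

Final balance of brokerage: 750

Answer: 750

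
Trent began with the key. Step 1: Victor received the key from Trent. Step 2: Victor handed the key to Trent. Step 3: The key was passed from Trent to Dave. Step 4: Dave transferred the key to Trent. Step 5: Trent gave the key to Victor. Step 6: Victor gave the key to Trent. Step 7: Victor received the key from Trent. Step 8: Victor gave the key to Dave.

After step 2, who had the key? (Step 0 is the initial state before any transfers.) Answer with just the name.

Tracking the key holder through step 2:
After step 0 (start): Trent
After step 1: Victor
After step 2: Trent

At step 2, the holder is Trent.

Answer: Trent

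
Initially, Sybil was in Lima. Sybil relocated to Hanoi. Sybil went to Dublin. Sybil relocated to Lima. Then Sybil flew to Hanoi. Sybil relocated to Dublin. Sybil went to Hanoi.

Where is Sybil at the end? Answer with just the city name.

Tracking Sybil's location:
Start: Sybil is in Lima.
After move 1: Lima -> Hanoi. Sybil is in Hanoi.
After move 2: Hanoi -> Dublin. Sybil is in Dublin.
After move 3: Dublin -> Lima. Sybil is in Lima.
After move 4: Lima -> Hanoi. Sybil is in Hanoi.
After move 5: Hanoi -> Dublin. Sybil is in Dublin.
After move 6: Dublin -> Hanoi. Sybil is in Hanoi.

Answer: Hanoi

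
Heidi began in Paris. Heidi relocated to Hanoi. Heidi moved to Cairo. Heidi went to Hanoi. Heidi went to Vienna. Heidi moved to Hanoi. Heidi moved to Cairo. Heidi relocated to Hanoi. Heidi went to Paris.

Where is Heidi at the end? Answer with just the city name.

Tracking Heidi's location:
Start: Heidi is in Paris.
After move 1: Paris -> Hanoi. Heidi is in Hanoi.
After move 2: Hanoi -> Cairo. Heidi is in Cairo.
After move 3: Cairo -> Hanoi. Heidi is in Hanoi.
After move 4: Hanoi -> Vienna. Heidi is in Vienna.
After move 5: Vienna -> Hanoi. Heidi is in Hanoi.
After move 6: Hanoi -> Cairo. Heidi is in Cairo.
After move 7: Cairo -> Hanoi. Heidi is in Hanoi.
After move 8: Hanoi -> Paris. Heidi is in Paris.

Answer: Paris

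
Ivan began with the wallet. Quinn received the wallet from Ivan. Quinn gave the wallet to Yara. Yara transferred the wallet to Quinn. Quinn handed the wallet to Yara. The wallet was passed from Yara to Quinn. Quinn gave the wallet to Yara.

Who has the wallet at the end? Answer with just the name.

Answer: Yara

Derivation:
Tracking the wallet through each event:
Start: Ivan has the wallet.
After event 1: Quinn has the wallet.
After event 2: Yara has the wallet.
After event 3: Quinn has the wallet.
After event 4: Yara has the wallet.
After event 5: Quinn has the wallet.
After event 6: Yara has the wallet.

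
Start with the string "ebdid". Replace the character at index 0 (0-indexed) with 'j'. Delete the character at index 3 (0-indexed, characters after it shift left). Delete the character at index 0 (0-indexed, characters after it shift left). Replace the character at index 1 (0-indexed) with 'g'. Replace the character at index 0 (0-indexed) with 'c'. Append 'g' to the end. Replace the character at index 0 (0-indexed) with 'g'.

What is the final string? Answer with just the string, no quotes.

Applying each edit step by step:
Start: "ebdid"
Op 1 (replace idx 0: 'e' -> 'j'): "ebdid" -> "jbdid"
Op 2 (delete idx 3 = 'i'): "jbdid" -> "jbdd"
Op 3 (delete idx 0 = 'j'): "jbdd" -> "bdd"
Op 4 (replace idx 1: 'd' -> 'g'): "bdd" -> "bgd"
Op 5 (replace idx 0: 'b' -> 'c'): "bgd" -> "cgd"
Op 6 (append 'g'): "cgd" -> "cgdg"
Op 7 (replace idx 0: 'c' -> 'g'): "cgdg" -> "ggdg"

Answer: ggdg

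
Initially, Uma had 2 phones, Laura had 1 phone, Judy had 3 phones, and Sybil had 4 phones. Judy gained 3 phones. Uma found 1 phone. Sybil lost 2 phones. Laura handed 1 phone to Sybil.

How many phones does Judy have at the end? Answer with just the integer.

Answer: 6

Derivation:
Tracking counts step by step:
Start: Uma=2, Laura=1, Judy=3, Sybil=4
Event 1 (Judy +3): Judy: 3 -> 6. State: Uma=2, Laura=1, Judy=6, Sybil=4
Event 2 (Uma +1): Uma: 2 -> 3. State: Uma=3, Laura=1, Judy=6, Sybil=4
Event 3 (Sybil -2): Sybil: 4 -> 2. State: Uma=3, Laura=1, Judy=6, Sybil=2
Event 4 (Laura -> Sybil, 1): Laura: 1 -> 0, Sybil: 2 -> 3. State: Uma=3, Laura=0, Judy=6, Sybil=3

Judy's final count: 6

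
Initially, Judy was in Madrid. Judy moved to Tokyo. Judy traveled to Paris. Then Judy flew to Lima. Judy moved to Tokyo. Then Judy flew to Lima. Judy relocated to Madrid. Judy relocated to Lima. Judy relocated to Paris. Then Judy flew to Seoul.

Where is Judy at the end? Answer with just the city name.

Answer: Seoul

Derivation:
Tracking Judy's location:
Start: Judy is in Madrid.
After move 1: Madrid -> Tokyo. Judy is in Tokyo.
After move 2: Tokyo -> Paris. Judy is in Paris.
After move 3: Paris -> Lima. Judy is in Lima.
After move 4: Lima -> Tokyo. Judy is in Tokyo.
After move 5: Tokyo -> Lima. Judy is in Lima.
After move 6: Lima -> Madrid. Judy is in Madrid.
After move 7: Madrid -> Lima. Judy is in Lima.
After move 8: Lima -> Paris. Judy is in Paris.
After move 9: Paris -> Seoul. Judy is in Seoul.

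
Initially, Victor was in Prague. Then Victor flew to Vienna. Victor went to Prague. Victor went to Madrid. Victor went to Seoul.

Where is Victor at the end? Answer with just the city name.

Answer: Seoul

Derivation:
Tracking Victor's location:
Start: Victor is in Prague.
After move 1: Prague -> Vienna. Victor is in Vienna.
After move 2: Vienna -> Prague. Victor is in Prague.
After move 3: Prague -> Madrid. Victor is in Madrid.
After move 4: Madrid -> Seoul. Victor is in Seoul.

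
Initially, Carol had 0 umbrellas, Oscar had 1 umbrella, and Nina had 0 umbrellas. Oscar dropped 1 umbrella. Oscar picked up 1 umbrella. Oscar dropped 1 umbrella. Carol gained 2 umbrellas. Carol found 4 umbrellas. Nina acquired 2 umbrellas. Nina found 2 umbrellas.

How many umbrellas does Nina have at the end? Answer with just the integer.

Answer: 4

Derivation:
Tracking counts step by step:
Start: Carol=0, Oscar=1, Nina=0
Event 1 (Oscar -1): Oscar: 1 -> 0. State: Carol=0, Oscar=0, Nina=0
Event 2 (Oscar +1): Oscar: 0 -> 1. State: Carol=0, Oscar=1, Nina=0
Event 3 (Oscar -1): Oscar: 1 -> 0. State: Carol=0, Oscar=0, Nina=0
Event 4 (Carol +2): Carol: 0 -> 2. State: Carol=2, Oscar=0, Nina=0
Event 5 (Carol +4): Carol: 2 -> 6. State: Carol=6, Oscar=0, Nina=0
Event 6 (Nina +2): Nina: 0 -> 2. State: Carol=6, Oscar=0, Nina=2
Event 7 (Nina +2): Nina: 2 -> 4. State: Carol=6, Oscar=0, Nina=4

Nina's final count: 4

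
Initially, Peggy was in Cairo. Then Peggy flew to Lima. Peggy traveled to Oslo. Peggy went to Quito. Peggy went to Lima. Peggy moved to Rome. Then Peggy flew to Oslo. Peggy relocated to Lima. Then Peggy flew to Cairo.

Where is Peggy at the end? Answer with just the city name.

Answer: Cairo

Derivation:
Tracking Peggy's location:
Start: Peggy is in Cairo.
After move 1: Cairo -> Lima. Peggy is in Lima.
After move 2: Lima -> Oslo. Peggy is in Oslo.
After move 3: Oslo -> Quito. Peggy is in Quito.
After move 4: Quito -> Lima. Peggy is in Lima.
After move 5: Lima -> Rome. Peggy is in Rome.
After move 6: Rome -> Oslo. Peggy is in Oslo.
After move 7: Oslo -> Lima. Peggy is in Lima.
After move 8: Lima -> Cairo. Peggy is in Cairo.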